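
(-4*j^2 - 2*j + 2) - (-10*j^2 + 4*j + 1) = 6*j^2 - 6*j + 1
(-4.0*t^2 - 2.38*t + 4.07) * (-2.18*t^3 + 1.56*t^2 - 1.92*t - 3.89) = 8.72*t^5 - 1.0516*t^4 - 4.9054*t^3 + 26.4788*t^2 + 1.4438*t - 15.8323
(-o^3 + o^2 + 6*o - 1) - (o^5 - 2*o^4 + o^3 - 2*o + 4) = -o^5 + 2*o^4 - 2*o^3 + o^2 + 8*o - 5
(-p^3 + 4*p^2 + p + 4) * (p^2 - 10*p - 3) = -p^5 + 14*p^4 - 36*p^3 - 18*p^2 - 43*p - 12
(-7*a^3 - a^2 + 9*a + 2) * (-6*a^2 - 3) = 42*a^5 + 6*a^4 - 33*a^3 - 9*a^2 - 27*a - 6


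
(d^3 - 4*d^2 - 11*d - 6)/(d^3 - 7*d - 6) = (d^2 - 5*d - 6)/(d^2 - d - 6)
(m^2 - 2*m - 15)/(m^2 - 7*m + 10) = (m + 3)/(m - 2)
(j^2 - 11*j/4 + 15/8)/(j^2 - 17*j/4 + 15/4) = (j - 3/2)/(j - 3)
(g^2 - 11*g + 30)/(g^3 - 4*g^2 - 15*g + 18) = (g - 5)/(g^2 + 2*g - 3)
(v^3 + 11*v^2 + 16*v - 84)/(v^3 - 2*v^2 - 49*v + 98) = (v + 6)/(v - 7)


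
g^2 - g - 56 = (g - 8)*(g + 7)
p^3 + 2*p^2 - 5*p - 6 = (p - 2)*(p + 1)*(p + 3)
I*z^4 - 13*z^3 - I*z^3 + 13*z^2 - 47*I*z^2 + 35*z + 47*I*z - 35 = (z + I)*(z + 5*I)*(z + 7*I)*(I*z - I)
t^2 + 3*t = t*(t + 3)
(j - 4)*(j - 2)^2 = j^3 - 8*j^2 + 20*j - 16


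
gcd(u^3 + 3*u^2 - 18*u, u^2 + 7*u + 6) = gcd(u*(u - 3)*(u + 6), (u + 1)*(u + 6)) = u + 6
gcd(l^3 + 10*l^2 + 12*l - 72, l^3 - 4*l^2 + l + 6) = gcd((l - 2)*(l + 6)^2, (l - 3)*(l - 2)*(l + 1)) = l - 2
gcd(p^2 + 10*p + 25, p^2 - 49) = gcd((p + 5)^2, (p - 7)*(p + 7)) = 1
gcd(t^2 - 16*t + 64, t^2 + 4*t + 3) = 1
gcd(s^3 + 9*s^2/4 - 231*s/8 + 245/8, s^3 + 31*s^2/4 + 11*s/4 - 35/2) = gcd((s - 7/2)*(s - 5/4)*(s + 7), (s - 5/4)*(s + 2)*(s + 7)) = s^2 + 23*s/4 - 35/4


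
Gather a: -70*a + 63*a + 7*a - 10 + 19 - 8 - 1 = 0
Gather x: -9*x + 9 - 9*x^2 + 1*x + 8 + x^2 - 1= -8*x^2 - 8*x + 16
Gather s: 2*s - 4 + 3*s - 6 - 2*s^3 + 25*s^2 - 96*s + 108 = -2*s^3 + 25*s^2 - 91*s + 98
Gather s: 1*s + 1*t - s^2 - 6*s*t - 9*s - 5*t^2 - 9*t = -s^2 + s*(-6*t - 8) - 5*t^2 - 8*t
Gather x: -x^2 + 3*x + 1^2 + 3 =-x^2 + 3*x + 4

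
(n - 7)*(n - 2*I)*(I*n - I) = I*n^3 + 2*n^2 - 8*I*n^2 - 16*n + 7*I*n + 14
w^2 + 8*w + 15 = (w + 3)*(w + 5)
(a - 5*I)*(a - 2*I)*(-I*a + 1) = -I*a^3 - 6*a^2 + 3*I*a - 10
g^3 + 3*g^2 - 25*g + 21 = (g - 3)*(g - 1)*(g + 7)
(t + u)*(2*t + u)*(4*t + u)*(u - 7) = 8*t^3*u - 56*t^3 + 14*t^2*u^2 - 98*t^2*u + 7*t*u^3 - 49*t*u^2 + u^4 - 7*u^3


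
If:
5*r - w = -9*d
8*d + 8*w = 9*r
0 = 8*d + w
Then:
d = 0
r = 0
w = 0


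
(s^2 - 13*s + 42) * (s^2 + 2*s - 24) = s^4 - 11*s^3 - 8*s^2 + 396*s - 1008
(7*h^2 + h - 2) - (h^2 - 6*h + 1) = 6*h^2 + 7*h - 3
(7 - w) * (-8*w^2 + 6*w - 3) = 8*w^3 - 62*w^2 + 45*w - 21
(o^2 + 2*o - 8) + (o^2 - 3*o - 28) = 2*o^2 - o - 36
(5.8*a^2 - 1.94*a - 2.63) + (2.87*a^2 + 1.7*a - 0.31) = 8.67*a^2 - 0.24*a - 2.94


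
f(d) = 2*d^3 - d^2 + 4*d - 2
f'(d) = 6*d^2 - 2*d + 4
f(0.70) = 1.00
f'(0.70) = 5.54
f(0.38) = -0.51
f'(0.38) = 4.11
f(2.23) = 24.13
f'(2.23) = 29.38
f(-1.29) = -13.12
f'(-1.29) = 16.56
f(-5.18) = -327.54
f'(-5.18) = 175.35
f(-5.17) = -325.79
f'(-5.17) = 174.71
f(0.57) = 0.33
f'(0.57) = 4.81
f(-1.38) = -14.68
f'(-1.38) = 18.19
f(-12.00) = -3650.00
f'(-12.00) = 892.00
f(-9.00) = -1577.00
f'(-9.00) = 508.00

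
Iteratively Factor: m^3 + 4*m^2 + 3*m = (m + 1)*(m^2 + 3*m) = m*(m + 1)*(m + 3)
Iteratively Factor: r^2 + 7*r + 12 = (r + 3)*(r + 4)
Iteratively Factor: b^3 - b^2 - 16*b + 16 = (b - 1)*(b^2 - 16) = (b - 4)*(b - 1)*(b + 4)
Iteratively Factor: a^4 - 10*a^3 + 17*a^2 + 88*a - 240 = (a + 3)*(a^3 - 13*a^2 + 56*a - 80) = (a - 4)*(a + 3)*(a^2 - 9*a + 20) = (a - 4)^2*(a + 3)*(a - 5)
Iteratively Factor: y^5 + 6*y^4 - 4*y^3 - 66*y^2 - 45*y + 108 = (y + 3)*(y^4 + 3*y^3 - 13*y^2 - 27*y + 36) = (y - 1)*(y + 3)*(y^3 + 4*y^2 - 9*y - 36) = (y - 3)*(y - 1)*(y + 3)*(y^2 + 7*y + 12) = (y - 3)*(y - 1)*(y + 3)^2*(y + 4)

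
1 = 1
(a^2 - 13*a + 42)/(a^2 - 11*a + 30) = (a - 7)/(a - 5)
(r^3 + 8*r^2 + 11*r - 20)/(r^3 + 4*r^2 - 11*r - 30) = (r^2 + 3*r - 4)/(r^2 - r - 6)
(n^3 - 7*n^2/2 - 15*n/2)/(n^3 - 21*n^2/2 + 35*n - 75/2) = n*(2*n + 3)/(2*n^2 - 11*n + 15)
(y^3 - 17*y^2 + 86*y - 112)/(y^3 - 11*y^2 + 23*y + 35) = (y^2 - 10*y + 16)/(y^2 - 4*y - 5)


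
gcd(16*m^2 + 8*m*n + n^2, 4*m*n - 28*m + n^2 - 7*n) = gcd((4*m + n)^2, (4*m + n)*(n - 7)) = 4*m + n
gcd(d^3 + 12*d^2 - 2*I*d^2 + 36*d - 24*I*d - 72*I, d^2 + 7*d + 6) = d + 6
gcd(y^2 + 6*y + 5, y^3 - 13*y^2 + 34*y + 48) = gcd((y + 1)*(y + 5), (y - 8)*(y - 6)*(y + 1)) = y + 1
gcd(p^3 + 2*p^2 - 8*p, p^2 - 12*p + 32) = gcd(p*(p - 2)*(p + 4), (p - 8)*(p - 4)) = 1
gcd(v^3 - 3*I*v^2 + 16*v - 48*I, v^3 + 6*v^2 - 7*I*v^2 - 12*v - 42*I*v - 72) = v^2 - 7*I*v - 12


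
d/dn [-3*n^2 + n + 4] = 1 - 6*n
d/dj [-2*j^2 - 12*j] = -4*j - 12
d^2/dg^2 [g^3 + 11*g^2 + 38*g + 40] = 6*g + 22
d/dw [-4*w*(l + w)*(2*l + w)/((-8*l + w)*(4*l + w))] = 4*(64*l^4 + 192*l^3*w + 110*l^2*w^2 + 8*l*w^3 - w^4)/(1024*l^4 + 256*l^3*w - 48*l^2*w^2 - 8*l*w^3 + w^4)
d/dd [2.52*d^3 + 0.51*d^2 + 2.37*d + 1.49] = 7.56*d^2 + 1.02*d + 2.37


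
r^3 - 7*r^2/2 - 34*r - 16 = (r - 8)*(r + 1/2)*(r + 4)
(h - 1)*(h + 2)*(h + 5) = h^3 + 6*h^2 + 3*h - 10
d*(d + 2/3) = d^2 + 2*d/3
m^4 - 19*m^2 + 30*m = m*(m - 3)*(m - 2)*(m + 5)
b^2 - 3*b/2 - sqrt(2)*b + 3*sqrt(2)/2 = (b - 3/2)*(b - sqrt(2))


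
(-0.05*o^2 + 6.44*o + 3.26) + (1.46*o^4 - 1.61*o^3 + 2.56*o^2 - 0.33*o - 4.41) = 1.46*o^4 - 1.61*o^3 + 2.51*o^2 + 6.11*o - 1.15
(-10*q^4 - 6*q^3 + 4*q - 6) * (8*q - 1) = -80*q^5 - 38*q^4 + 6*q^3 + 32*q^2 - 52*q + 6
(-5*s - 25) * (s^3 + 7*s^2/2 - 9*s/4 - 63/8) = -5*s^4 - 85*s^3/2 - 305*s^2/4 + 765*s/8 + 1575/8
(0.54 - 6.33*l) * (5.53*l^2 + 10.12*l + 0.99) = -35.0049*l^3 - 61.0734*l^2 - 0.8019*l + 0.5346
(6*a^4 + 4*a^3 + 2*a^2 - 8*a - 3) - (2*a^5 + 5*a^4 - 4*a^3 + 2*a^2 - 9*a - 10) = -2*a^5 + a^4 + 8*a^3 + a + 7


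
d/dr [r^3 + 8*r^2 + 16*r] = 3*r^2 + 16*r + 16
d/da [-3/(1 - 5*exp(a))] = -15*exp(a)/(5*exp(a) - 1)^2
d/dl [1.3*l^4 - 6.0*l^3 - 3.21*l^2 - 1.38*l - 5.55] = 5.2*l^3 - 18.0*l^2 - 6.42*l - 1.38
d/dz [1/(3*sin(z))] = -cos(z)/(3*sin(z)^2)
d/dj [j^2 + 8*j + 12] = 2*j + 8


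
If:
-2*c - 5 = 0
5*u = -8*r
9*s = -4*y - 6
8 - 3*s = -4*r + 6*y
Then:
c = -5/2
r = 7*y/6 - 5/2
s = -4*y/9 - 2/3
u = 4 - 28*y/15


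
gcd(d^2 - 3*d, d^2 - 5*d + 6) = d - 3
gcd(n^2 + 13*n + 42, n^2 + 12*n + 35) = n + 7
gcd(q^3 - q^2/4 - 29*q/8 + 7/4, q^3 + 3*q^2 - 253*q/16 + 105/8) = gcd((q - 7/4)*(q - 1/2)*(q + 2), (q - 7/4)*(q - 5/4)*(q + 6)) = q - 7/4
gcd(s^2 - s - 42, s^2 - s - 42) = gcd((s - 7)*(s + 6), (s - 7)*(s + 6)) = s^2 - s - 42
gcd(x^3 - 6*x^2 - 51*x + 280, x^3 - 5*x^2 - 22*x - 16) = x - 8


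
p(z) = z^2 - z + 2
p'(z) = 2*z - 1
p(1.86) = 3.60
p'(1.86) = 2.72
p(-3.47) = 17.51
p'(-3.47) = -7.94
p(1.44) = 2.63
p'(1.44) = 1.88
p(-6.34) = 48.54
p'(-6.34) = -13.68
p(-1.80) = 7.04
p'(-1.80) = -4.60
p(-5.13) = 33.45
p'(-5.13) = -11.26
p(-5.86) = 42.20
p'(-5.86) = -12.72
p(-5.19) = 34.13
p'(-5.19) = -11.38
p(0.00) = 2.00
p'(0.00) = -1.00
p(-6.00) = 44.00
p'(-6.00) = -13.00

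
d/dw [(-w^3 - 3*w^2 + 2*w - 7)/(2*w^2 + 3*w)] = (-2*w^4 - 6*w^3 - 13*w^2 + 28*w + 21)/(w^2*(4*w^2 + 12*w + 9))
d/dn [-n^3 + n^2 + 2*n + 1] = -3*n^2 + 2*n + 2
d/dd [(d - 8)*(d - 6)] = 2*d - 14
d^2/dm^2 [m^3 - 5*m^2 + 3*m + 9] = 6*m - 10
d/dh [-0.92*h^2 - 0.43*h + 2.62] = -1.84*h - 0.43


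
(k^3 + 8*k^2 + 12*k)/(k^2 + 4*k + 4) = k*(k + 6)/(k + 2)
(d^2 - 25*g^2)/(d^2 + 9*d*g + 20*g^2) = (d - 5*g)/(d + 4*g)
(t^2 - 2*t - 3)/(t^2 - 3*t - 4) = (t - 3)/(t - 4)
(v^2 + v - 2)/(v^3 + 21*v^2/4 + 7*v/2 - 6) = 4*(v - 1)/(4*v^2 + 13*v - 12)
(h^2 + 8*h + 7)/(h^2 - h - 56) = (h + 1)/(h - 8)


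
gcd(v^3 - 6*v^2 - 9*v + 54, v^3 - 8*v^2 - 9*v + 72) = v^2 - 9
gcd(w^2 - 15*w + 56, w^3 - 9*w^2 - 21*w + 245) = w - 7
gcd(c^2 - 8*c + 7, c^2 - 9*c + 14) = c - 7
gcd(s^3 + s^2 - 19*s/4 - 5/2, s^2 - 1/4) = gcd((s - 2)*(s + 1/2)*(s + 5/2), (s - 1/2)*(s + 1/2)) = s + 1/2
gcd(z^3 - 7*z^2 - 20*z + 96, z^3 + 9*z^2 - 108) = z - 3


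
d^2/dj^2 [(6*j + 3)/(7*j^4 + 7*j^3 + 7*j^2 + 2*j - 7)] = 6*(588*j^7 + 1274*j^6 + 1323*j^5 + 945*j^4 + 1470*j^3 + 1071*j^2 + 483*j + 81)/(343*j^12 + 1029*j^11 + 2058*j^10 + 2695*j^9 + 1617*j^8 - 147*j^7 - 2072*j^6 - 2268*j^5 - 504*j^4 + 449*j^3 + 945*j^2 + 294*j - 343)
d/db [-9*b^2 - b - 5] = -18*b - 1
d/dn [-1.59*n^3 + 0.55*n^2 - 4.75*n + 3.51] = -4.77*n^2 + 1.1*n - 4.75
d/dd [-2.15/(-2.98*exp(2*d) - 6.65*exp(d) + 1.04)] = (-12.814*exp(d) - 14.2975)*exp(d)/(2.98*exp(2*d) + 6.65*exp(d) - 1.04)^2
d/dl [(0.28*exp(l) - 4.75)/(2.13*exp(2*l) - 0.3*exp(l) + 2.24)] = (-0.5964*exp(2*l) + 20.235*exp(l) - 0.7978)*exp(l)/(4.5369*exp(4*l) - 1.278*exp(3*l) + 9.6324*exp(2*l) - 1.344*exp(l) + 5.0176)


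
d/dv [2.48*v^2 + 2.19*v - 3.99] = 4.96*v + 2.19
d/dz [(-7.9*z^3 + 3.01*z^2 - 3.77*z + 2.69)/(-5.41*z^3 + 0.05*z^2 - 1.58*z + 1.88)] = (15.8891*z^4 - 15.8274*z^3 - 5.4646*z^2 + 11.0486*z - 2.8374)/(29.2681*z^6 - 0.541*z^5 + 17.0981*z^4 - 20.4996*z^3 + 2.6844*z^2 - 5.9408*z + 3.5344)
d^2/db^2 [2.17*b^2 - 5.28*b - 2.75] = 4.34000000000000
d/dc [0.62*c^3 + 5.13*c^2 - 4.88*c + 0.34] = 1.86*c^2 + 10.26*c - 4.88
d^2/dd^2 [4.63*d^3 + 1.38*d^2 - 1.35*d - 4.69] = 27.78*d + 2.76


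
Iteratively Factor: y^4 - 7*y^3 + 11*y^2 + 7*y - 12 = (y - 4)*(y^3 - 3*y^2 - y + 3) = (y - 4)*(y - 1)*(y^2 - 2*y - 3) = (y - 4)*(y - 1)*(y + 1)*(y - 3)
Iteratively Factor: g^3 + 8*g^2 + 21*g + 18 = (g + 2)*(g^2 + 6*g + 9) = (g + 2)*(g + 3)*(g + 3)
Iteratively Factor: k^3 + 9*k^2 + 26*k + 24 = (k + 3)*(k^2 + 6*k + 8) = (k + 3)*(k + 4)*(k + 2)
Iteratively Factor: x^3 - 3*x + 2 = (x - 1)*(x^2 + x - 2) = (x - 1)*(x + 2)*(x - 1)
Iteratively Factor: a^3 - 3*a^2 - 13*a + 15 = (a - 5)*(a^2 + 2*a - 3) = (a - 5)*(a - 1)*(a + 3)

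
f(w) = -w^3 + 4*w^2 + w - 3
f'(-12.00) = -527.00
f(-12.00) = 2289.00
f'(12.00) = -335.00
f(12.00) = -1143.00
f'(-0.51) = -3.86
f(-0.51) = -2.34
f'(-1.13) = -11.87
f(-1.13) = 2.42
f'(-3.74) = -70.88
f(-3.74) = 101.52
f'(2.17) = 4.23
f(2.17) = 7.79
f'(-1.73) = -21.82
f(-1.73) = 12.42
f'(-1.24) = -13.53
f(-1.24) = 3.82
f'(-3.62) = -67.27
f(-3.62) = 93.24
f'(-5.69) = -141.65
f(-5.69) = 305.03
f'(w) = -3*w^2 + 8*w + 1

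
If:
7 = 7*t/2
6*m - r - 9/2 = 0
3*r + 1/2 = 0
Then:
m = 13/18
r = -1/6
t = 2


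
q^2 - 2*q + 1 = (q - 1)^2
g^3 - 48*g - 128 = (g - 8)*(g + 4)^2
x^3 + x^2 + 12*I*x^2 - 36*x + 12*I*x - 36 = (x + 1)*(x + 6*I)^2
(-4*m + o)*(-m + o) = 4*m^2 - 5*m*o + o^2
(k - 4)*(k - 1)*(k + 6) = k^3 + k^2 - 26*k + 24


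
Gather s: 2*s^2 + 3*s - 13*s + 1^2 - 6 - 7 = 2*s^2 - 10*s - 12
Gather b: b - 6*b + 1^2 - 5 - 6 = -5*b - 10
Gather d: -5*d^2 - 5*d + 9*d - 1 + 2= -5*d^2 + 4*d + 1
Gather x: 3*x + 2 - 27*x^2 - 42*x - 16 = -27*x^2 - 39*x - 14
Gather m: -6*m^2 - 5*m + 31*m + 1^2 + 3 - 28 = -6*m^2 + 26*m - 24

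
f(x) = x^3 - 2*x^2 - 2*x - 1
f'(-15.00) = 733.00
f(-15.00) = -3796.00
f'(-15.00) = 733.00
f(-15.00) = -3796.00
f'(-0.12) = -1.48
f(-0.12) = -0.79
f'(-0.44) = 0.34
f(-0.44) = -0.59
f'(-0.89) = 3.94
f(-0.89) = -1.51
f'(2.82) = 10.58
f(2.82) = -0.12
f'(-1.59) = 11.94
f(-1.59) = -6.90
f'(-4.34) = 71.87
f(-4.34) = -111.74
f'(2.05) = 2.41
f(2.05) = -4.89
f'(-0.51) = 0.82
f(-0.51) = -0.63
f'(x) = 3*x^2 - 4*x - 2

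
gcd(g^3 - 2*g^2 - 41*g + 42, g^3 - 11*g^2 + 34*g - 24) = g - 1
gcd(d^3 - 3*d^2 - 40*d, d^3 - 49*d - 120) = d^2 - 3*d - 40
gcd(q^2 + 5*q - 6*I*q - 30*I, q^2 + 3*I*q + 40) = 1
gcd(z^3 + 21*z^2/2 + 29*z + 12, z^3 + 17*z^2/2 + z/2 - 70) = z + 4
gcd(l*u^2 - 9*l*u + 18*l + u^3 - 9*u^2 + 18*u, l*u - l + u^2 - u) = l + u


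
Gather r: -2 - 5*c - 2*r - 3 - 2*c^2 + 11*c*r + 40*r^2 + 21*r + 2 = -2*c^2 - 5*c + 40*r^2 + r*(11*c + 19) - 3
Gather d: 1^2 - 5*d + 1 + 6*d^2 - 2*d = 6*d^2 - 7*d + 2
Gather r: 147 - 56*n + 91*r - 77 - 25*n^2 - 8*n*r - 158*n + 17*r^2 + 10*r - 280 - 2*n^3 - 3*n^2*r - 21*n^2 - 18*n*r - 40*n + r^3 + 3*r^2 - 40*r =-2*n^3 - 46*n^2 - 254*n + r^3 + 20*r^2 + r*(-3*n^2 - 26*n + 61) - 210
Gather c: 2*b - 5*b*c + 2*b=-5*b*c + 4*b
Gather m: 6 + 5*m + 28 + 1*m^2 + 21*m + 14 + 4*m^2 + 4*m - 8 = 5*m^2 + 30*m + 40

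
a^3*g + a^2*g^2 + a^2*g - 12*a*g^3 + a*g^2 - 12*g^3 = (a - 3*g)*(a + 4*g)*(a*g + g)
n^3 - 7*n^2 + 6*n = n*(n - 6)*(n - 1)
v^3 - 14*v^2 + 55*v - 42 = (v - 7)*(v - 6)*(v - 1)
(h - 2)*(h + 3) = h^2 + h - 6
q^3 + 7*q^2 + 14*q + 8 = (q + 1)*(q + 2)*(q + 4)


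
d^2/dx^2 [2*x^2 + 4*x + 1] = 4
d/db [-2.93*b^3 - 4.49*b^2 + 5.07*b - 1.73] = -8.79*b^2 - 8.98*b + 5.07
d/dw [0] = 0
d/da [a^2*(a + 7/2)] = a*(3*a + 7)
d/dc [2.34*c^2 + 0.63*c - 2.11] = 4.68*c + 0.63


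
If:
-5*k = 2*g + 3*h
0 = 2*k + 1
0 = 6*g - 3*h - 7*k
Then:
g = -1/8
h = 11/12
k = -1/2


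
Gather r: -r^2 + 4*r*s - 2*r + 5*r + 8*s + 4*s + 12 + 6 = -r^2 + r*(4*s + 3) + 12*s + 18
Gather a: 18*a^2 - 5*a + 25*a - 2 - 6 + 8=18*a^2 + 20*a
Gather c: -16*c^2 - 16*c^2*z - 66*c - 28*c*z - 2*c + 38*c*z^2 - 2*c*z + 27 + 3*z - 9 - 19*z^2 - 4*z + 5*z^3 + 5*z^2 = c^2*(-16*z - 16) + c*(38*z^2 - 30*z - 68) + 5*z^3 - 14*z^2 - z + 18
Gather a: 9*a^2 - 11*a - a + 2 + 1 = 9*a^2 - 12*a + 3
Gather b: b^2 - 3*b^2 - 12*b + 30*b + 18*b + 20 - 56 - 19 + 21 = -2*b^2 + 36*b - 34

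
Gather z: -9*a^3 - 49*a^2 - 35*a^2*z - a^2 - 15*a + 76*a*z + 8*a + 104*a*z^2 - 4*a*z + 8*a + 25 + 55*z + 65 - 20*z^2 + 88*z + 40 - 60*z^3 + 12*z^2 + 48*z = -9*a^3 - 50*a^2 + a - 60*z^3 + z^2*(104*a - 8) + z*(-35*a^2 + 72*a + 191) + 130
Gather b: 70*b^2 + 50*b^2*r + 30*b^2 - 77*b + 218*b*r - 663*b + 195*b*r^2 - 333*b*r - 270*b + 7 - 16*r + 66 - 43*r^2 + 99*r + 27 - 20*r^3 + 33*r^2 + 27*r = b^2*(50*r + 100) + b*(195*r^2 - 115*r - 1010) - 20*r^3 - 10*r^2 + 110*r + 100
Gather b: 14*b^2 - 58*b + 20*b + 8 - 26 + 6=14*b^2 - 38*b - 12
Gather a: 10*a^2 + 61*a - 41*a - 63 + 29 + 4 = 10*a^2 + 20*a - 30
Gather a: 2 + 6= 8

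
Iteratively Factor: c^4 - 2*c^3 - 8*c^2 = (c - 4)*(c^3 + 2*c^2) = c*(c - 4)*(c^2 + 2*c) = c*(c - 4)*(c + 2)*(c)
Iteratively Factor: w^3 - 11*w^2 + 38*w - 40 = (w - 4)*(w^2 - 7*w + 10) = (w - 4)*(w - 2)*(w - 5)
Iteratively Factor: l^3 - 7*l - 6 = (l + 2)*(l^2 - 2*l - 3) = (l - 3)*(l + 2)*(l + 1)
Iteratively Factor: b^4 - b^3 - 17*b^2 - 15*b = (b + 3)*(b^3 - 4*b^2 - 5*b) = (b - 5)*(b + 3)*(b^2 + b) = b*(b - 5)*(b + 3)*(b + 1)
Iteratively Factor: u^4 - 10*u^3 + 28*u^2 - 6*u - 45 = (u - 5)*(u^3 - 5*u^2 + 3*u + 9) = (u - 5)*(u - 3)*(u^2 - 2*u - 3) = (u - 5)*(u - 3)^2*(u + 1)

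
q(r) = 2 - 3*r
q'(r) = -3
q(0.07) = 1.79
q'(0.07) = -3.00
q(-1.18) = 5.54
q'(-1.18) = -3.00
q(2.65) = -5.95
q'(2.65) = -3.00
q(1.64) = -2.92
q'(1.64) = -3.00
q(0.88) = -0.64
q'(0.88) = -3.00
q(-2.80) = 10.40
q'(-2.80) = -3.00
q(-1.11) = 5.33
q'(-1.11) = -3.00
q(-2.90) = 10.70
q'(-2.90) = -3.00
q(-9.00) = 29.00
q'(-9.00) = -3.00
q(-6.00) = 20.00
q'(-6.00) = -3.00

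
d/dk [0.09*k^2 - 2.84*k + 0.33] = 0.18*k - 2.84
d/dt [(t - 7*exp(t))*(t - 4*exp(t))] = -11*t*exp(t) + 2*t + 56*exp(2*t) - 11*exp(t)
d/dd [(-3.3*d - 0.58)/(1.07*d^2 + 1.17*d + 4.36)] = (3.531*d^2 + 1.2412*d - 13.7094)/(1.1449*d^4 + 2.5038*d^3 + 10.6993*d^2 + 10.2024*d + 19.0096)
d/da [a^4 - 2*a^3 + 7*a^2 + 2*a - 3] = 4*a^3 - 6*a^2 + 14*a + 2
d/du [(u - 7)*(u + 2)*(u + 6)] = 3*u^2 + 2*u - 44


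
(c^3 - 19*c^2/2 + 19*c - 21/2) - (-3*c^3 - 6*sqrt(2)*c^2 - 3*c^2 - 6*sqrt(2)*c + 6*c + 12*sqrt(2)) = 4*c^3 - 13*c^2/2 + 6*sqrt(2)*c^2 + 6*sqrt(2)*c + 13*c - 12*sqrt(2) - 21/2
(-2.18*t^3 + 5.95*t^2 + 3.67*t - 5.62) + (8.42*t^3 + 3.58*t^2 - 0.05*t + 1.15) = 6.24*t^3 + 9.53*t^2 + 3.62*t - 4.47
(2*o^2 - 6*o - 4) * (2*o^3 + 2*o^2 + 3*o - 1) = 4*o^5 - 8*o^4 - 14*o^3 - 28*o^2 - 6*o + 4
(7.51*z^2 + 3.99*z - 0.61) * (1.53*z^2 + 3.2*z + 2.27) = 11.4903*z^4 + 30.1367*z^3 + 28.8824*z^2 + 7.1053*z - 1.3847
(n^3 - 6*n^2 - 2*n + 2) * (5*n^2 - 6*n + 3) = 5*n^5 - 36*n^4 + 29*n^3 + 4*n^2 - 18*n + 6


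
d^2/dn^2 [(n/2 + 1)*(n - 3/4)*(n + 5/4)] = 3*n + 5/2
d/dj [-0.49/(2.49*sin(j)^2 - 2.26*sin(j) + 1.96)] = (2.4402*sin(j) - 1.1074)*cos(j)/(2.49*sin(j)^2 - 2.26*sin(j) + 1.96)^2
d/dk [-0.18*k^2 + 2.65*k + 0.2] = 2.65 - 0.36*k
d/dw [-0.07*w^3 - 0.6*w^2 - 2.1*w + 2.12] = -0.21*w^2 - 1.2*w - 2.1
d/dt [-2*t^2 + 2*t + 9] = 2 - 4*t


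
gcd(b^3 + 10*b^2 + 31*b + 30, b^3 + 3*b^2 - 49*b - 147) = b + 3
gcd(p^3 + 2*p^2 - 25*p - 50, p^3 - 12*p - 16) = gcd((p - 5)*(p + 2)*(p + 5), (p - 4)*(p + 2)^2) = p + 2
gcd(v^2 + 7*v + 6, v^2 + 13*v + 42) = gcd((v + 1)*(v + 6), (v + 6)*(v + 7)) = v + 6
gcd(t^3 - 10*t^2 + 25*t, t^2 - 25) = t - 5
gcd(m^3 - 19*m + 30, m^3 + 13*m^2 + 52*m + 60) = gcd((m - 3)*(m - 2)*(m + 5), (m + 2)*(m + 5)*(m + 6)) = m + 5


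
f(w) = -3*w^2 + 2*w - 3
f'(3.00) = -16.00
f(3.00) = -24.00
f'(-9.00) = 56.00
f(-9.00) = -264.00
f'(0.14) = 1.16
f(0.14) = -2.78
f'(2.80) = -14.80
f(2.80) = -20.92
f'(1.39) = -6.34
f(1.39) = -6.02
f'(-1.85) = 13.10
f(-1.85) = -16.97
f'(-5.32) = 33.92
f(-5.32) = -98.55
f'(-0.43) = 4.58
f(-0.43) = -4.41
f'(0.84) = -3.04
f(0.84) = -3.44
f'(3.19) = -17.14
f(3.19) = -27.15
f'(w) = 2 - 6*w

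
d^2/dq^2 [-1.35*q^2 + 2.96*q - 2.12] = -2.70000000000000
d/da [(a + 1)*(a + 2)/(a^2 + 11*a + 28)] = 2*(4*a^2 + 26*a + 31)/(a^4 + 22*a^3 + 177*a^2 + 616*a + 784)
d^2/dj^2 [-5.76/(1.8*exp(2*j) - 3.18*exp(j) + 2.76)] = (-5.76*(3.6*exp(j) - 3.18)*(7.2*exp(j) - 6.36)*exp(j) + (41.472*exp(j) - 18.3168)*(1.8*exp(2*j) - 3.18*exp(j) + 2.76))*exp(j)/(1.8*exp(2*j) - 3.18*exp(j) + 2.76)^3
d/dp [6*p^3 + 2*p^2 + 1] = 2*p*(9*p + 2)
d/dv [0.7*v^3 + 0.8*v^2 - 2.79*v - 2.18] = 2.1*v^2 + 1.6*v - 2.79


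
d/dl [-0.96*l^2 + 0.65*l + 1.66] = 0.65 - 1.92*l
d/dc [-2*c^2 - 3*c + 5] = -4*c - 3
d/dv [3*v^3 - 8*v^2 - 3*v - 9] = 9*v^2 - 16*v - 3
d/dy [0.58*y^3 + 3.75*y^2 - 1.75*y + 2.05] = 1.74*y^2 + 7.5*y - 1.75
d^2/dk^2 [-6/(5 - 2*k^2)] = 24*(6*k^2 + 5)/(2*k^2 - 5)^3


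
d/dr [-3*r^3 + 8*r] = 8 - 9*r^2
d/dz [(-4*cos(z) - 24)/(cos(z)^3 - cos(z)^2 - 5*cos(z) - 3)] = 4*(-15*cos(z) - cos(2*z) + 26)*sin(z)/((cos(z) - 3)^2*(cos(z) + 1)^3)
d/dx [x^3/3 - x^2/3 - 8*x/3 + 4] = x^2 - 2*x/3 - 8/3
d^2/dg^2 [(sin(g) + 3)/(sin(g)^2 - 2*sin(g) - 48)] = (sin(g)^5 + 14*sin(g)^4 + 268*sin(g)^3 + 474*sin(g)^2 + 1764*sin(g) - 120)/(-sin(g)^2 + 2*sin(g) + 48)^3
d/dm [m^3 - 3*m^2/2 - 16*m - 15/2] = 3*m^2 - 3*m - 16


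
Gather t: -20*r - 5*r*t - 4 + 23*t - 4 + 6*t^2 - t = -20*r + 6*t^2 + t*(22 - 5*r) - 8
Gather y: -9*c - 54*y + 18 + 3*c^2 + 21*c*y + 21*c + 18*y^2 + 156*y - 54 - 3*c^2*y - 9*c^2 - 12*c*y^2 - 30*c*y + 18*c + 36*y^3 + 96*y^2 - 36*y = -6*c^2 + 30*c + 36*y^3 + y^2*(114 - 12*c) + y*(-3*c^2 - 9*c + 66) - 36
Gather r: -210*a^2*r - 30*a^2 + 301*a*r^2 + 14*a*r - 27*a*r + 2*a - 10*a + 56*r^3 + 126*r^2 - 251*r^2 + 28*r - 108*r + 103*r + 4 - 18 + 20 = -30*a^2 - 8*a + 56*r^3 + r^2*(301*a - 125) + r*(-210*a^2 - 13*a + 23) + 6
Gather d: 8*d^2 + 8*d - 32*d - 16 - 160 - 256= 8*d^2 - 24*d - 432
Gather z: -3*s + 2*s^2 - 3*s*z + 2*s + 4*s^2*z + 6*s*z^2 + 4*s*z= 2*s^2 + 6*s*z^2 - s + z*(4*s^2 + s)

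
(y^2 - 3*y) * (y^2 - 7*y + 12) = y^4 - 10*y^3 + 33*y^2 - 36*y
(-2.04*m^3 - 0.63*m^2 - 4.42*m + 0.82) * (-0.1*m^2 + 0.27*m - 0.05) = 0.204*m^5 - 0.4878*m^4 + 0.3739*m^3 - 1.2439*m^2 + 0.4424*m - 0.041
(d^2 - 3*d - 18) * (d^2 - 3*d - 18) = d^4 - 6*d^3 - 27*d^2 + 108*d + 324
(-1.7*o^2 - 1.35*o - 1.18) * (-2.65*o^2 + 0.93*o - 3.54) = 4.505*o^4 + 1.9965*o^3 + 7.8895*o^2 + 3.6816*o + 4.1772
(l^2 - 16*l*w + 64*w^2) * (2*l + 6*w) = 2*l^3 - 26*l^2*w + 32*l*w^2 + 384*w^3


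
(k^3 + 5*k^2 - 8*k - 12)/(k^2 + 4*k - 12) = k + 1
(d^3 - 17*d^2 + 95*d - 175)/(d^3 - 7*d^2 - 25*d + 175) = (d - 5)/(d + 5)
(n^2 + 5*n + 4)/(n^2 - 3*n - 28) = (n + 1)/(n - 7)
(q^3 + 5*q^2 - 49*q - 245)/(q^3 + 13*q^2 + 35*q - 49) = (q^2 - 2*q - 35)/(q^2 + 6*q - 7)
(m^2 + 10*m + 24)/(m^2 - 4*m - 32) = (m + 6)/(m - 8)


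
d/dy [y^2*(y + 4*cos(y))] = y*(-4*y*sin(y) + 3*y + 8*cos(y))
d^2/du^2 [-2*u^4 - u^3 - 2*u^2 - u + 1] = -24*u^2 - 6*u - 4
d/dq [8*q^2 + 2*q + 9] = 16*q + 2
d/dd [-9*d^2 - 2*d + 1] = -18*d - 2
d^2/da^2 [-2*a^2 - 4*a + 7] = -4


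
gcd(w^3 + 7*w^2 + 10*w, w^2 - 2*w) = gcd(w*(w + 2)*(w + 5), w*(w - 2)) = w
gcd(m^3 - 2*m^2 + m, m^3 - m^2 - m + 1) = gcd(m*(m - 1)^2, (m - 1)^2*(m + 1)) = m^2 - 2*m + 1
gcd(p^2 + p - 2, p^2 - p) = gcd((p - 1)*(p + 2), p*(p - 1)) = p - 1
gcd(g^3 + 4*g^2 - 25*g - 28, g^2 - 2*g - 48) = 1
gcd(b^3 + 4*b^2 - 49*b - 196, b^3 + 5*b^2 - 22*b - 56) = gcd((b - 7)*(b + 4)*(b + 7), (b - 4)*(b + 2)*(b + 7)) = b + 7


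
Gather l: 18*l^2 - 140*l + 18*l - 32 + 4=18*l^2 - 122*l - 28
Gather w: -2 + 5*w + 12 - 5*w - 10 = 0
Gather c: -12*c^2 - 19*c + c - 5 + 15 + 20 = -12*c^2 - 18*c + 30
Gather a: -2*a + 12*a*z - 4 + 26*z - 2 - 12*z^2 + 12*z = a*(12*z - 2) - 12*z^2 + 38*z - 6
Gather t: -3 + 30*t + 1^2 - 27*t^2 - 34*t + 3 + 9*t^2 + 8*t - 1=-18*t^2 + 4*t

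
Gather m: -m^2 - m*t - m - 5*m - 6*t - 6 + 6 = -m^2 + m*(-t - 6) - 6*t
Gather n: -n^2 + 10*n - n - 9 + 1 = -n^2 + 9*n - 8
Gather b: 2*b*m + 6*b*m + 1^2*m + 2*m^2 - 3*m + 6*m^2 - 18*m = 8*b*m + 8*m^2 - 20*m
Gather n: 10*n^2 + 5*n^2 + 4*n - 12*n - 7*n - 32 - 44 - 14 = 15*n^2 - 15*n - 90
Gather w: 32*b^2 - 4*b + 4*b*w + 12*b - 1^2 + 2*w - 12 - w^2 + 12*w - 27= 32*b^2 + 8*b - w^2 + w*(4*b + 14) - 40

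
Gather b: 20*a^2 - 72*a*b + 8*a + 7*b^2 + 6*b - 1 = 20*a^2 + 8*a + 7*b^2 + b*(6 - 72*a) - 1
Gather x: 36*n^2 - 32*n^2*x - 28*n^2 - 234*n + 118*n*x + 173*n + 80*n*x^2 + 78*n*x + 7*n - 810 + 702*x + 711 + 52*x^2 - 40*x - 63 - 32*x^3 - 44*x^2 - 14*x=8*n^2 - 54*n - 32*x^3 + x^2*(80*n + 8) + x*(-32*n^2 + 196*n + 648) - 162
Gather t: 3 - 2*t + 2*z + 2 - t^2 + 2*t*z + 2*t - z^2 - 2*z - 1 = -t^2 + 2*t*z - z^2 + 4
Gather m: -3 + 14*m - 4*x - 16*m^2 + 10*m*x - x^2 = -16*m^2 + m*(10*x + 14) - x^2 - 4*x - 3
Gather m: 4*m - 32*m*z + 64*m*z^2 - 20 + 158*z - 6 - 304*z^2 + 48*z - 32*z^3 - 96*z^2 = m*(64*z^2 - 32*z + 4) - 32*z^3 - 400*z^2 + 206*z - 26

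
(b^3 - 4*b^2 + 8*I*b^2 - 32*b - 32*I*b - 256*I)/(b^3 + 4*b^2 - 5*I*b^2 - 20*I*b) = (b^2 + 8*b*(-1 + I) - 64*I)/(b*(b - 5*I))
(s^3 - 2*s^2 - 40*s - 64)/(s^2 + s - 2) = (s^2 - 4*s - 32)/(s - 1)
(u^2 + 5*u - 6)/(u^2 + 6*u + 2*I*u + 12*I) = (u - 1)/(u + 2*I)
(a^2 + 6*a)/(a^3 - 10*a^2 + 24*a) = (a + 6)/(a^2 - 10*a + 24)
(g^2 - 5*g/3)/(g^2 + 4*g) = (g - 5/3)/(g + 4)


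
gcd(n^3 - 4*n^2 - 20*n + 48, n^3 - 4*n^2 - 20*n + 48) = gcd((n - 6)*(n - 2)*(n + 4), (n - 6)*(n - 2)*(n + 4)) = n^3 - 4*n^2 - 20*n + 48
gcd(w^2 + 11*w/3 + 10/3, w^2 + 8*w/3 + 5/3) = w + 5/3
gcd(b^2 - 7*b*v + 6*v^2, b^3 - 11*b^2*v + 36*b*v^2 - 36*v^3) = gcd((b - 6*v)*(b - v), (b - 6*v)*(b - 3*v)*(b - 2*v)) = -b + 6*v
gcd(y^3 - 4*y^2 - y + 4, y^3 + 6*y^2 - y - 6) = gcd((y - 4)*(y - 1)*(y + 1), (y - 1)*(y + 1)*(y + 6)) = y^2 - 1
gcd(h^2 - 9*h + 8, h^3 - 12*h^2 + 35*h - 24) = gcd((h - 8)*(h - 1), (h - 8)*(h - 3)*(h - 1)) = h^2 - 9*h + 8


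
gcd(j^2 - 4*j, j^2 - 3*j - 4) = j - 4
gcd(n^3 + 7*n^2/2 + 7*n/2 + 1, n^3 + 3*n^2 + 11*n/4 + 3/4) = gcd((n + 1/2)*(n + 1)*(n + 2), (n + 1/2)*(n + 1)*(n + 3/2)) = n^2 + 3*n/2 + 1/2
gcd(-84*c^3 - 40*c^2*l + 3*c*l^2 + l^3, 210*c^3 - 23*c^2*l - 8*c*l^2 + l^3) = 6*c - l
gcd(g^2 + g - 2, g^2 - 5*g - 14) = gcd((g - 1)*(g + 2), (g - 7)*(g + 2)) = g + 2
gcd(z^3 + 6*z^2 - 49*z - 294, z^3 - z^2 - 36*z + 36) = z + 6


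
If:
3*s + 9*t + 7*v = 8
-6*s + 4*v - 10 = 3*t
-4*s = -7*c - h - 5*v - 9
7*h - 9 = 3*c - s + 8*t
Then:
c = 17*v/78 - 239/78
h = 301/130 - 569*v/390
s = 19*v/15 - 38/15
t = 26/15 - 6*v/5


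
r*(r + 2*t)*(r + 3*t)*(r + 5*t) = r^4 + 10*r^3*t + 31*r^2*t^2 + 30*r*t^3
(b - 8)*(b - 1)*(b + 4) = b^3 - 5*b^2 - 28*b + 32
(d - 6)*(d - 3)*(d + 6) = d^3 - 3*d^2 - 36*d + 108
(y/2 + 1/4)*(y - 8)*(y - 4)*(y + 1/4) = y^4/2 - 45*y^3/8 + 185*y^2/16 + 45*y/4 + 2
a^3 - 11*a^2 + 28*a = a*(a - 7)*(a - 4)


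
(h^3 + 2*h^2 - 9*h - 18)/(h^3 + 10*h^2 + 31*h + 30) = (h - 3)/(h + 5)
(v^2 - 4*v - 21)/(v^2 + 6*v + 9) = (v - 7)/(v + 3)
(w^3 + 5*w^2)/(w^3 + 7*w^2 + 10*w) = w/(w + 2)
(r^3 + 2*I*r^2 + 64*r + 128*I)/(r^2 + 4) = (r^2 + 64)/(r - 2*I)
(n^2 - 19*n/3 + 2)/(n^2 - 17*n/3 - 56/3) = (-3*n^2 + 19*n - 6)/(-3*n^2 + 17*n + 56)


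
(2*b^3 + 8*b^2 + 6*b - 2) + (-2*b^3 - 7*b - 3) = 8*b^2 - b - 5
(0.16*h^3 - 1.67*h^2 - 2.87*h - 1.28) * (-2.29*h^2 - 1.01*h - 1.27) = -0.3664*h^5 + 3.6627*h^4 + 8.0558*h^3 + 7.9508*h^2 + 4.9377*h + 1.6256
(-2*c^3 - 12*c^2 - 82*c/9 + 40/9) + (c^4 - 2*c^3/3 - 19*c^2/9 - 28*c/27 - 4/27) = c^4 - 8*c^3/3 - 127*c^2/9 - 274*c/27 + 116/27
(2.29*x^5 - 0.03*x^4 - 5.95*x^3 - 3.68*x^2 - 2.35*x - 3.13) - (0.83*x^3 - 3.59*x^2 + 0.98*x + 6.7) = 2.29*x^5 - 0.03*x^4 - 6.78*x^3 - 0.0900000000000003*x^2 - 3.33*x - 9.83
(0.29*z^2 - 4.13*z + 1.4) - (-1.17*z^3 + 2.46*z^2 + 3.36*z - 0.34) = 1.17*z^3 - 2.17*z^2 - 7.49*z + 1.74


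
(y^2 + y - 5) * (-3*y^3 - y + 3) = -3*y^5 - 3*y^4 + 14*y^3 + 2*y^2 + 8*y - 15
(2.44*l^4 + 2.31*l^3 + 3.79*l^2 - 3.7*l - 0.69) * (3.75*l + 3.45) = 9.15*l^5 + 17.0805*l^4 + 22.182*l^3 - 0.799499999999998*l^2 - 15.3525*l - 2.3805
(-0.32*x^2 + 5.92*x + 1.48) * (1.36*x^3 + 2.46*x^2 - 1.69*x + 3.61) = -0.4352*x^5 + 7.264*x^4 + 17.1168*x^3 - 7.5192*x^2 + 18.87*x + 5.3428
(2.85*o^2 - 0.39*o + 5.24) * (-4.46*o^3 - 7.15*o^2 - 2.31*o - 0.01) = -12.711*o^5 - 18.6381*o^4 - 27.1654*o^3 - 36.5936*o^2 - 12.1005*o - 0.0524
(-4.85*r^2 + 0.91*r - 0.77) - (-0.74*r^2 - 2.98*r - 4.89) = -4.11*r^2 + 3.89*r + 4.12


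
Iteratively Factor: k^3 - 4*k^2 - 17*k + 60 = (k - 5)*(k^2 + k - 12) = (k - 5)*(k + 4)*(k - 3)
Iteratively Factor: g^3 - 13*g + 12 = (g - 1)*(g^2 + g - 12) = (g - 3)*(g - 1)*(g + 4)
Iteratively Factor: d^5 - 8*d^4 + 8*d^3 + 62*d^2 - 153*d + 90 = (d - 2)*(d^4 - 6*d^3 - 4*d^2 + 54*d - 45) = (d - 2)*(d + 3)*(d^3 - 9*d^2 + 23*d - 15) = (d - 5)*(d - 2)*(d + 3)*(d^2 - 4*d + 3) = (d - 5)*(d - 2)*(d - 1)*(d + 3)*(d - 3)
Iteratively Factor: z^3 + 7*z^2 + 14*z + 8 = (z + 4)*(z^2 + 3*z + 2) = (z + 2)*(z + 4)*(z + 1)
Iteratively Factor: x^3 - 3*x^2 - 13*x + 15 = (x + 3)*(x^2 - 6*x + 5) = (x - 1)*(x + 3)*(x - 5)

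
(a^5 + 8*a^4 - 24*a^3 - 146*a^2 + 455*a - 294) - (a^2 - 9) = a^5 + 8*a^4 - 24*a^3 - 147*a^2 + 455*a - 285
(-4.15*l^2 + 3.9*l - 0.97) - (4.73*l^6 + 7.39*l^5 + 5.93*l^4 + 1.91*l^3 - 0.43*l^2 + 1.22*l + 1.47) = -4.73*l^6 - 7.39*l^5 - 5.93*l^4 - 1.91*l^3 - 3.72*l^2 + 2.68*l - 2.44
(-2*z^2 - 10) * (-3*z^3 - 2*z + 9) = 6*z^5 + 34*z^3 - 18*z^2 + 20*z - 90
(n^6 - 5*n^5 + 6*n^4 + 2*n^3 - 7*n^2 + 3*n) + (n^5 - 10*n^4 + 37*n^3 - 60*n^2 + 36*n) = n^6 - 4*n^5 - 4*n^4 + 39*n^3 - 67*n^2 + 39*n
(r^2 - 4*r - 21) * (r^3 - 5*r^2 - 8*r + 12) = r^5 - 9*r^4 - 9*r^3 + 149*r^2 + 120*r - 252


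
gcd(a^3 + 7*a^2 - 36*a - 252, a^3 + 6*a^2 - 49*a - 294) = a^2 + 13*a + 42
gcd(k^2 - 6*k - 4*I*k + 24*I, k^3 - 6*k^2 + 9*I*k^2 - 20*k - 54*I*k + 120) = k - 6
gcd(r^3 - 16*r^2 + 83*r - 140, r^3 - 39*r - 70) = r - 7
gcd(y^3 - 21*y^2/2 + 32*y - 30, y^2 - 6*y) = y - 6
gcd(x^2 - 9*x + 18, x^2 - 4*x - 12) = x - 6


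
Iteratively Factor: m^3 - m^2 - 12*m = (m - 4)*(m^2 + 3*m) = (m - 4)*(m + 3)*(m)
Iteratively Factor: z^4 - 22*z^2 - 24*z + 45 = (z + 3)*(z^3 - 3*z^2 - 13*z + 15) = (z - 5)*(z + 3)*(z^2 + 2*z - 3) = (z - 5)*(z + 3)^2*(z - 1)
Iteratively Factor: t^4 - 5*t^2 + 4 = (t - 1)*(t^3 + t^2 - 4*t - 4) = (t - 1)*(t + 1)*(t^2 - 4) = (t - 2)*(t - 1)*(t + 1)*(t + 2)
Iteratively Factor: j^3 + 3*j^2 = (j + 3)*(j^2) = j*(j + 3)*(j)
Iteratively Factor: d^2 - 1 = (d - 1)*(d + 1)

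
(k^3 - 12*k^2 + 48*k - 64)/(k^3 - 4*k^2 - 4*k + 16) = (k^2 - 8*k + 16)/(k^2 - 4)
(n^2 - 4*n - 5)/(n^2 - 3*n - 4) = (n - 5)/(n - 4)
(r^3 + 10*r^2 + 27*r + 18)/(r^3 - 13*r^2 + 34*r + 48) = (r^2 + 9*r + 18)/(r^2 - 14*r + 48)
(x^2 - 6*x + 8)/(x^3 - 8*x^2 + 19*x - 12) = (x - 2)/(x^2 - 4*x + 3)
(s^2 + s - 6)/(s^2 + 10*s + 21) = (s - 2)/(s + 7)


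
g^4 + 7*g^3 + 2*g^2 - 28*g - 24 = (g - 2)*(g + 1)*(g + 2)*(g + 6)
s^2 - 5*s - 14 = (s - 7)*(s + 2)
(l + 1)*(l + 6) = l^2 + 7*l + 6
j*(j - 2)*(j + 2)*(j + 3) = j^4 + 3*j^3 - 4*j^2 - 12*j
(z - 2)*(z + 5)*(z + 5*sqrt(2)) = z^3 + 3*z^2 + 5*sqrt(2)*z^2 - 10*z + 15*sqrt(2)*z - 50*sqrt(2)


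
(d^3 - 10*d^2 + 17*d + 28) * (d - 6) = d^4 - 16*d^3 + 77*d^2 - 74*d - 168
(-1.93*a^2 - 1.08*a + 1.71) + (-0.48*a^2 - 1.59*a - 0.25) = -2.41*a^2 - 2.67*a + 1.46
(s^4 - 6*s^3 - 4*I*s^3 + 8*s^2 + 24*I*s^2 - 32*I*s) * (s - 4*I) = s^5 - 6*s^4 - 8*I*s^4 - 8*s^3 + 48*I*s^3 + 96*s^2 - 64*I*s^2 - 128*s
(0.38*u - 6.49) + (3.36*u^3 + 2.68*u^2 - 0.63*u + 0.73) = 3.36*u^3 + 2.68*u^2 - 0.25*u - 5.76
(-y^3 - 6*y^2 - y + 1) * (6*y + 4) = -6*y^4 - 40*y^3 - 30*y^2 + 2*y + 4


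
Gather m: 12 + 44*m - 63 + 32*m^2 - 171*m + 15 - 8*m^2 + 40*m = 24*m^2 - 87*m - 36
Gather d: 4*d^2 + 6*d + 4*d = 4*d^2 + 10*d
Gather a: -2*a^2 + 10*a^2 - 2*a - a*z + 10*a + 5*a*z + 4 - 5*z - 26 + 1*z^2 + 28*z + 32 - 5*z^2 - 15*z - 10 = 8*a^2 + a*(4*z + 8) - 4*z^2 + 8*z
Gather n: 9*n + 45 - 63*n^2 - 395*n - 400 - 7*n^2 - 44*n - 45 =-70*n^2 - 430*n - 400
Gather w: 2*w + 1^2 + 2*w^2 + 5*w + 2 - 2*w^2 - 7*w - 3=0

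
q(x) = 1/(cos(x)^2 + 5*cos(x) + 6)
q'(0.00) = 0.00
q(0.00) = 0.08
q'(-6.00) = 0.01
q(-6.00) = 0.09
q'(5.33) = -0.06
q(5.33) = 0.11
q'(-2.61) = -0.28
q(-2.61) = 0.41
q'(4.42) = -0.20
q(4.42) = 0.22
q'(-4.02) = 0.28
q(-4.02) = 0.31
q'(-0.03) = -0.00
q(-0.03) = 0.08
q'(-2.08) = -0.24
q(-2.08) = 0.26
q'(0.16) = 0.01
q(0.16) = 0.08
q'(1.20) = 0.08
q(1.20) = 0.13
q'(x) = (2*sin(x)*cos(x) + 5*sin(x))/(cos(x)^2 + 5*cos(x) + 6)^2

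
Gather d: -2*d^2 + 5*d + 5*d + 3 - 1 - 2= -2*d^2 + 10*d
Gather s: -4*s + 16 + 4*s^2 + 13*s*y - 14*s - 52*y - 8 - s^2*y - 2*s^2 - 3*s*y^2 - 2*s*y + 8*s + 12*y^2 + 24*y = s^2*(2 - y) + s*(-3*y^2 + 11*y - 10) + 12*y^2 - 28*y + 8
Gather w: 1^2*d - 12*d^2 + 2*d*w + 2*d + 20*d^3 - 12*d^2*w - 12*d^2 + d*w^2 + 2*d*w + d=20*d^3 - 24*d^2 + d*w^2 + 4*d + w*(-12*d^2 + 4*d)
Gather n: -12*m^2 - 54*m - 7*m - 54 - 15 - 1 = -12*m^2 - 61*m - 70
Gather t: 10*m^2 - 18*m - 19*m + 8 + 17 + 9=10*m^2 - 37*m + 34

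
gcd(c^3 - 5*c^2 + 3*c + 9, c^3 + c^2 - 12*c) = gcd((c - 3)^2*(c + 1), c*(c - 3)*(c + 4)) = c - 3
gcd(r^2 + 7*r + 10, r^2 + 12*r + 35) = r + 5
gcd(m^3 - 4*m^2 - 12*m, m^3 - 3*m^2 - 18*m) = m^2 - 6*m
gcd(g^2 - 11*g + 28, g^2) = 1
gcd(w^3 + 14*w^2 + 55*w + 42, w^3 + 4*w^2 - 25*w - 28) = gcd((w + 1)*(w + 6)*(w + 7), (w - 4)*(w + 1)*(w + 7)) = w^2 + 8*w + 7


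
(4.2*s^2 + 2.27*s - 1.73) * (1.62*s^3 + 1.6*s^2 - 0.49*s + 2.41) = 6.804*s^5 + 10.3974*s^4 - 1.2286*s^3 + 6.2417*s^2 + 6.3184*s - 4.1693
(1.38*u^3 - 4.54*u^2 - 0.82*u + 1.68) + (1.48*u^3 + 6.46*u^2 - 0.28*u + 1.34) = 2.86*u^3 + 1.92*u^2 - 1.1*u + 3.02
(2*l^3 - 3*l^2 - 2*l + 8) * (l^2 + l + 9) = 2*l^5 - l^4 + 13*l^3 - 21*l^2 - 10*l + 72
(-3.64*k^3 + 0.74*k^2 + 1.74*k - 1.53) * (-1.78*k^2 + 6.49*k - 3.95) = 6.4792*k^5 - 24.9408*k^4 + 16.0834*k^3 + 11.093*k^2 - 16.8027*k + 6.0435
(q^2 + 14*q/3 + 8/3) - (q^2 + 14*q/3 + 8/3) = 0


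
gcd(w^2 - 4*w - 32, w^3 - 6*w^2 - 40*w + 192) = w - 8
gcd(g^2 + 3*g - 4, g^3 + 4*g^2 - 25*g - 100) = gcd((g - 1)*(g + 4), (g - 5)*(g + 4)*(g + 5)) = g + 4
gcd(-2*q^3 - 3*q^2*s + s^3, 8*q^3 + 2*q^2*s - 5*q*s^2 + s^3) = 2*q^2 + q*s - s^2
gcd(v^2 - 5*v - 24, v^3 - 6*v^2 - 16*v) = v - 8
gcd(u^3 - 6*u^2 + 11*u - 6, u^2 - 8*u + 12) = u - 2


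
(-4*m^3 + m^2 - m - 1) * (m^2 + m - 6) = -4*m^5 - 3*m^4 + 24*m^3 - 8*m^2 + 5*m + 6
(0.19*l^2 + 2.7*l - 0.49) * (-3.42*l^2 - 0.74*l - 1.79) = -0.6498*l^4 - 9.3746*l^3 - 0.6623*l^2 - 4.4704*l + 0.8771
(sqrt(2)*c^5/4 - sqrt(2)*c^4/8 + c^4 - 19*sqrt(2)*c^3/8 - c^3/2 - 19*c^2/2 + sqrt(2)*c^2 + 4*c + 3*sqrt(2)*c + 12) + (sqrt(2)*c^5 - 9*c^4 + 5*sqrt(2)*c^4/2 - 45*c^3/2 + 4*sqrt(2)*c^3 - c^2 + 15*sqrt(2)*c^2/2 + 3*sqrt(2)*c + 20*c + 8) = 5*sqrt(2)*c^5/4 - 8*c^4 + 19*sqrt(2)*c^4/8 - 23*c^3 + 13*sqrt(2)*c^3/8 - 21*c^2/2 + 17*sqrt(2)*c^2/2 + 6*sqrt(2)*c + 24*c + 20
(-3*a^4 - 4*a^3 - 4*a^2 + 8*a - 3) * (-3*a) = 9*a^5 + 12*a^4 + 12*a^3 - 24*a^2 + 9*a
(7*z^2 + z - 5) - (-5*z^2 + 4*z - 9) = 12*z^2 - 3*z + 4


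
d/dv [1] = 0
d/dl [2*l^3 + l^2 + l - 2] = 6*l^2 + 2*l + 1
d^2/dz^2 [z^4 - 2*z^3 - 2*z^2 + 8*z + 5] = 12*z^2 - 12*z - 4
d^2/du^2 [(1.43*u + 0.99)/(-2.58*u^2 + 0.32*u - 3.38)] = (-(1.43*u + 0.99)*(5.16*u - 0.32)*(10.32*u - 0.64) + (22.1364*u + 4.1932)*(2.58*u^2 - 0.32*u + 3.38))/(2.58*u^2 - 0.32*u + 3.38)^3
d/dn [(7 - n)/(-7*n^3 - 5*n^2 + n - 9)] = (7*n^3 + 5*n^2 - n - (n - 7)*(21*n^2 + 10*n - 1) + 9)/(7*n^3 + 5*n^2 - n + 9)^2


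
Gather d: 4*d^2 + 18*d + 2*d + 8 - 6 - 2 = 4*d^2 + 20*d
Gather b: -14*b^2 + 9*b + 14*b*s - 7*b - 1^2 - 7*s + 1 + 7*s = -14*b^2 + b*(14*s + 2)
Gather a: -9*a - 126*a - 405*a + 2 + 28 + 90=120 - 540*a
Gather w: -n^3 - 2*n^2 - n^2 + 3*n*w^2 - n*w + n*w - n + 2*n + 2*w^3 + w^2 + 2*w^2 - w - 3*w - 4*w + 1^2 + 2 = -n^3 - 3*n^2 + n + 2*w^3 + w^2*(3*n + 3) - 8*w + 3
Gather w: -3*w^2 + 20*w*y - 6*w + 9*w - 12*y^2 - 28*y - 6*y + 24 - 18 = -3*w^2 + w*(20*y + 3) - 12*y^2 - 34*y + 6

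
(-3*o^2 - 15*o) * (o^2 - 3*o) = -3*o^4 - 6*o^3 + 45*o^2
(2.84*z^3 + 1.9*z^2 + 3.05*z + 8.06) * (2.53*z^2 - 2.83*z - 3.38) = 7.1852*z^5 - 3.2302*z^4 - 7.2597*z^3 + 5.3383*z^2 - 33.1188*z - 27.2428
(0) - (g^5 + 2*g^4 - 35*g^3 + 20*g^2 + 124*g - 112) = -g^5 - 2*g^4 + 35*g^3 - 20*g^2 - 124*g + 112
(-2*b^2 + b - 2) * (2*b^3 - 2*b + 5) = -4*b^5 + 2*b^4 - 12*b^2 + 9*b - 10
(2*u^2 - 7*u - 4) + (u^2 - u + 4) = 3*u^2 - 8*u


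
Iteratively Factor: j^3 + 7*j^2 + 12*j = (j)*(j^2 + 7*j + 12) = j*(j + 3)*(j + 4)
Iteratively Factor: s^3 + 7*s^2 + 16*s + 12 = (s + 3)*(s^2 + 4*s + 4) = (s + 2)*(s + 3)*(s + 2)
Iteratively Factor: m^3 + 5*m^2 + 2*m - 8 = (m + 4)*(m^2 + m - 2) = (m - 1)*(m + 4)*(m + 2)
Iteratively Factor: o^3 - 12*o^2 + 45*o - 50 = (o - 5)*(o^2 - 7*o + 10) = (o - 5)^2*(o - 2)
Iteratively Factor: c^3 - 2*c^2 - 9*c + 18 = (c - 2)*(c^2 - 9) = (c - 3)*(c - 2)*(c + 3)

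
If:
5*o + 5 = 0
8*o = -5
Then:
No Solution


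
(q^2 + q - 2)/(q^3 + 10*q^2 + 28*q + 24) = (q - 1)/(q^2 + 8*q + 12)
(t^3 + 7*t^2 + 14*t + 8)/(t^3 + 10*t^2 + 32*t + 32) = (t + 1)/(t + 4)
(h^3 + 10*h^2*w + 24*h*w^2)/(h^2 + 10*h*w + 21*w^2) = h*(h^2 + 10*h*w + 24*w^2)/(h^2 + 10*h*w + 21*w^2)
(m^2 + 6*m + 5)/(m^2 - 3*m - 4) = (m + 5)/(m - 4)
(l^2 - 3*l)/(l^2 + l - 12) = l/(l + 4)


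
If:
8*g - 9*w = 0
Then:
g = 9*w/8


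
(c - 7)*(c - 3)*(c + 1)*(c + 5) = c^4 - 4*c^3 - 34*c^2 + 76*c + 105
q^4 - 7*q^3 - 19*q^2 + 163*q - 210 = (q - 7)*(q - 3)*(q - 2)*(q + 5)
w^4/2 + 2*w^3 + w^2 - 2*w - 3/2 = (w/2 + 1/2)*(w - 1)*(w + 1)*(w + 3)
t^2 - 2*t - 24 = (t - 6)*(t + 4)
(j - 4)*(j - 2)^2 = j^3 - 8*j^2 + 20*j - 16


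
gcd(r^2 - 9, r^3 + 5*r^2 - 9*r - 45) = r^2 - 9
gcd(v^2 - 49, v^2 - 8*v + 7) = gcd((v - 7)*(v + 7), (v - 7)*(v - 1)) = v - 7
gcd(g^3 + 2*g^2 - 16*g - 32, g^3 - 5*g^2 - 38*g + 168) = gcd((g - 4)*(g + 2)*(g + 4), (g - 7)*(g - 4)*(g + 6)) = g - 4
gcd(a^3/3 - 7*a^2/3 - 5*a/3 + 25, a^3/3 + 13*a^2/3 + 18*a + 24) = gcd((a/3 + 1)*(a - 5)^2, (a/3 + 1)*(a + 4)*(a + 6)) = a + 3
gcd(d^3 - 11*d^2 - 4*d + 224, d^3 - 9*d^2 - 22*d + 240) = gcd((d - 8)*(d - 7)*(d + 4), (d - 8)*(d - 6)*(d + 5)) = d - 8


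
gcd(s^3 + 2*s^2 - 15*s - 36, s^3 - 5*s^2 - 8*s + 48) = s^2 - s - 12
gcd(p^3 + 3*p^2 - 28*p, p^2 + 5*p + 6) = 1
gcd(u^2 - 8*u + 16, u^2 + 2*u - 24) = u - 4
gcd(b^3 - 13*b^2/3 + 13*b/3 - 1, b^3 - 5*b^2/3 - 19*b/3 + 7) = b^2 - 4*b + 3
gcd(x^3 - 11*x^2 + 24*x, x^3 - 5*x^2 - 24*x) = x^2 - 8*x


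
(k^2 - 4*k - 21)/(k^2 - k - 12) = (k - 7)/(k - 4)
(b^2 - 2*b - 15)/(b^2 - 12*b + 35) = (b + 3)/(b - 7)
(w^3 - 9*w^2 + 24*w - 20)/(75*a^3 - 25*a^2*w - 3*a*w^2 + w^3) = (w^3 - 9*w^2 + 24*w - 20)/(75*a^3 - 25*a^2*w - 3*a*w^2 + w^3)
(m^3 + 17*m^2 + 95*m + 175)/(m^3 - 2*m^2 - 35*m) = (m^2 + 12*m + 35)/(m*(m - 7))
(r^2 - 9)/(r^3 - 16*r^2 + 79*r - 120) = (r + 3)/(r^2 - 13*r + 40)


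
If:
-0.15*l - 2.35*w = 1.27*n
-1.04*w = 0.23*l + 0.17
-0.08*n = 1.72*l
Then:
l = -0.01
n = 0.30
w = -0.16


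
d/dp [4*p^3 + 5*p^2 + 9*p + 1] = 12*p^2 + 10*p + 9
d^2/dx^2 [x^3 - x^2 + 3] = 6*x - 2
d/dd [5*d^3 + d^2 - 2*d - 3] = 15*d^2 + 2*d - 2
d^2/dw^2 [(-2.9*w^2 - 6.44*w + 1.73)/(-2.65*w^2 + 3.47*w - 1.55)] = (2.8421709430404e-14*w^4 + 143.7837*w^3 - 144.36405*w^2 - 63.2645099999999*w + 55.760016)/(18.609625*w^6 - 73.104225*w^5 + 128.37978*w^4 - 127.300073*w^3 + 75.09006*w^2 - 25.010025*w + 3.723875)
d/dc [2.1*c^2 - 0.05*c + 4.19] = 4.2*c - 0.05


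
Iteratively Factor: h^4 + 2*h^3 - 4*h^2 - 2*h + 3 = (h + 1)*(h^3 + h^2 - 5*h + 3) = (h - 1)*(h + 1)*(h^2 + 2*h - 3) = (h - 1)^2*(h + 1)*(h + 3)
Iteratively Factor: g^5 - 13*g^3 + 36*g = (g + 3)*(g^4 - 3*g^3 - 4*g^2 + 12*g) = (g + 2)*(g + 3)*(g^3 - 5*g^2 + 6*g) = (g - 3)*(g + 2)*(g + 3)*(g^2 - 2*g) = (g - 3)*(g - 2)*(g + 2)*(g + 3)*(g)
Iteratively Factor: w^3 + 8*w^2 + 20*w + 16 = (w + 2)*(w^2 + 6*w + 8) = (w + 2)*(w + 4)*(w + 2)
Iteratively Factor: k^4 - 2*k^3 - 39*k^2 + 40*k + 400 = (k + 4)*(k^3 - 6*k^2 - 15*k + 100) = (k + 4)^2*(k^2 - 10*k + 25) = (k - 5)*(k + 4)^2*(k - 5)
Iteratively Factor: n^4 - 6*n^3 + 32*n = (n + 2)*(n^3 - 8*n^2 + 16*n) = n*(n + 2)*(n^2 - 8*n + 16) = n*(n - 4)*(n + 2)*(n - 4)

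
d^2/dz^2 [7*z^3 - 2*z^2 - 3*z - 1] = 42*z - 4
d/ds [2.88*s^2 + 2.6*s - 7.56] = 5.76*s + 2.6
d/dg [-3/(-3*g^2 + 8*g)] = 6*(4 - 3*g)/(g^2*(3*g - 8)^2)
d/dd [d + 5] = 1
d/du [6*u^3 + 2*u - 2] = 18*u^2 + 2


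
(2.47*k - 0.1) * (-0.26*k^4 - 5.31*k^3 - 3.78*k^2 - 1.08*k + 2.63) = -0.6422*k^5 - 13.0897*k^4 - 8.8056*k^3 - 2.2896*k^2 + 6.6041*k - 0.263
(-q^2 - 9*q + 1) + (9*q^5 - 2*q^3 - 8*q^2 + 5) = 9*q^5 - 2*q^3 - 9*q^2 - 9*q + 6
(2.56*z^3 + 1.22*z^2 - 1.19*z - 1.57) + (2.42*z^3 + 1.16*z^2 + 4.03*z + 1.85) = 4.98*z^3 + 2.38*z^2 + 2.84*z + 0.28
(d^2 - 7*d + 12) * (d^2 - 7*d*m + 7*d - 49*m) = d^4 - 7*d^3*m - 37*d^2 + 259*d*m + 84*d - 588*m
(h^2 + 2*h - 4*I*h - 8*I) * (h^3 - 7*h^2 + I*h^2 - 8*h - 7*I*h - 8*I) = h^5 - 5*h^4 - 3*I*h^4 - 18*h^3 + 15*I*h^3 - 36*h^2 + 66*I*h^2 - 88*h + 48*I*h - 64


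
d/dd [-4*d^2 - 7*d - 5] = -8*d - 7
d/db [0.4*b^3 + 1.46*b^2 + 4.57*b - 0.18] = 1.2*b^2 + 2.92*b + 4.57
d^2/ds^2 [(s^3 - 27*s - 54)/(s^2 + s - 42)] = 32/(s^3 + 21*s^2 + 147*s + 343)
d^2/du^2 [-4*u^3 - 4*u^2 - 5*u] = -24*u - 8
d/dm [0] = 0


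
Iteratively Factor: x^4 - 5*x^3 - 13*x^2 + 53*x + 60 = (x - 5)*(x^3 - 13*x - 12) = (x - 5)*(x + 1)*(x^2 - x - 12) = (x - 5)*(x - 4)*(x + 1)*(x + 3)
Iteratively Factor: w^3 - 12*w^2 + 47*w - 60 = (w - 5)*(w^2 - 7*w + 12) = (w - 5)*(w - 4)*(w - 3)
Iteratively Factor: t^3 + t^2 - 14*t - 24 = (t + 2)*(t^2 - t - 12) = (t + 2)*(t + 3)*(t - 4)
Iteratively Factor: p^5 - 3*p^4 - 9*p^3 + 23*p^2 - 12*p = (p - 4)*(p^4 + p^3 - 5*p^2 + 3*p) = (p - 4)*(p - 1)*(p^3 + 2*p^2 - 3*p) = (p - 4)*(p - 1)^2*(p^2 + 3*p) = p*(p - 4)*(p - 1)^2*(p + 3)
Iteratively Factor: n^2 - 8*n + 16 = (n - 4)*(n - 4)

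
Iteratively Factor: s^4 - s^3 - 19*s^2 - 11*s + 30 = (s + 3)*(s^3 - 4*s^2 - 7*s + 10) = (s - 5)*(s + 3)*(s^2 + s - 2) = (s - 5)*(s + 2)*(s + 3)*(s - 1)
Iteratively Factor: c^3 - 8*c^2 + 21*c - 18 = (c - 3)*(c^2 - 5*c + 6) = (c - 3)^2*(c - 2)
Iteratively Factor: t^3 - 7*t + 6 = (t - 2)*(t^2 + 2*t - 3) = (t - 2)*(t + 3)*(t - 1)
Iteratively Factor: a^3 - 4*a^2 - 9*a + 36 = (a - 3)*(a^2 - a - 12) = (a - 3)*(a + 3)*(a - 4)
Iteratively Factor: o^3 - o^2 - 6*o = (o)*(o^2 - o - 6) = o*(o - 3)*(o + 2)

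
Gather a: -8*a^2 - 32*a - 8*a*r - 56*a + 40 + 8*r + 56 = -8*a^2 + a*(-8*r - 88) + 8*r + 96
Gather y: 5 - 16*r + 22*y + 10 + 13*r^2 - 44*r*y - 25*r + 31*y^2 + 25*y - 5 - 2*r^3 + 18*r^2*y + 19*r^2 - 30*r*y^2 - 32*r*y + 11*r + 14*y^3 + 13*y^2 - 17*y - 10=-2*r^3 + 32*r^2 - 30*r + 14*y^3 + y^2*(44 - 30*r) + y*(18*r^2 - 76*r + 30)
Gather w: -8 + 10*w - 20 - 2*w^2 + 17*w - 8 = -2*w^2 + 27*w - 36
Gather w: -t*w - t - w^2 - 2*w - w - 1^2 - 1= -t - w^2 + w*(-t - 3) - 2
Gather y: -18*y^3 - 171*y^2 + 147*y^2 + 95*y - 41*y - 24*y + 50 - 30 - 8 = -18*y^3 - 24*y^2 + 30*y + 12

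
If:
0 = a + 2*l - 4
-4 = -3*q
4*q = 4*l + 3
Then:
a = 17/6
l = 7/12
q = 4/3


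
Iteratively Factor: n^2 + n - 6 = (n - 2)*(n + 3)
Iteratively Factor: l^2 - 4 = (l - 2)*(l + 2)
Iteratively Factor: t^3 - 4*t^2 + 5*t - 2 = (t - 2)*(t^2 - 2*t + 1) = (t - 2)*(t - 1)*(t - 1)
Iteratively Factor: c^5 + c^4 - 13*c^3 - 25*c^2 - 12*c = (c)*(c^4 + c^3 - 13*c^2 - 25*c - 12) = c*(c + 1)*(c^3 - 13*c - 12) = c*(c - 4)*(c + 1)*(c^2 + 4*c + 3) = c*(c - 4)*(c + 1)^2*(c + 3)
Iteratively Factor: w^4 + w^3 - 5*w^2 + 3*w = (w + 3)*(w^3 - 2*w^2 + w) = w*(w + 3)*(w^2 - 2*w + 1) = w*(w - 1)*(w + 3)*(w - 1)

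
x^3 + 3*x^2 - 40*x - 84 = (x - 6)*(x + 2)*(x + 7)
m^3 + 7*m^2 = m^2*(m + 7)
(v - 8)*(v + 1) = v^2 - 7*v - 8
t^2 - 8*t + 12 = (t - 6)*(t - 2)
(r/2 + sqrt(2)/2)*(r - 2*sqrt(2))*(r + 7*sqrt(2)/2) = r^3/2 + 5*sqrt(2)*r^2/4 - 11*r/2 - 7*sqrt(2)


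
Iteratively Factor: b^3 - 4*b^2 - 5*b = (b)*(b^2 - 4*b - 5) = b*(b + 1)*(b - 5)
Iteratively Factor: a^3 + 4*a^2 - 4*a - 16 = (a + 2)*(a^2 + 2*a - 8) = (a + 2)*(a + 4)*(a - 2)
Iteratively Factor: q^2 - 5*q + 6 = (q - 3)*(q - 2)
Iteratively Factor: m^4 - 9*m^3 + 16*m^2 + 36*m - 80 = (m - 5)*(m^3 - 4*m^2 - 4*m + 16) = (m - 5)*(m - 2)*(m^2 - 2*m - 8) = (m - 5)*(m - 2)*(m + 2)*(m - 4)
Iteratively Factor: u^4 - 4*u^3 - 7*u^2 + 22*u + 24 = (u + 2)*(u^3 - 6*u^2 + 5*u + 12) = (u + 1)*(u + 2)*(u^2 - 7*u + 12) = (u - 3)*(u + 1)*(u + 2)*(u - 4)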